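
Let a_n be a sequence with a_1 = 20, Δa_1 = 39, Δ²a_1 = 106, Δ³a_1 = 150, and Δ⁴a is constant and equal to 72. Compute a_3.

204

Build the table forward from the leading diagonal:
Fourth differences: 72  72  72
Third differences: 150  222  294
Second differences: 106  256  478
First differences: 39  145  401
a: 20  59  204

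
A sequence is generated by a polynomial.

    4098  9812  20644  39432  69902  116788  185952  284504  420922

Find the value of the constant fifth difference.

120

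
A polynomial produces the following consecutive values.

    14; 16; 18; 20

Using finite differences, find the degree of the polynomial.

1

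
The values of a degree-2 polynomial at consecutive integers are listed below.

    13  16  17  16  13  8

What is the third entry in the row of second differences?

D1: 3, 1, -1, -3, -5
D2: -2, -2, -2, -2

-2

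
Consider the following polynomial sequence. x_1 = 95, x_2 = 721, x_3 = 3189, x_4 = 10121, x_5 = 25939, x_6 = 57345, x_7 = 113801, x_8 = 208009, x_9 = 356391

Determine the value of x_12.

D1: 626, 2468, 6932, 15818, 31406, 56456, 94208, 148382
D2: 1842, 4464, 8886, 15588, 25050, 37752, 54174
D3: 2622, 4422, 6702, 9462, 12702, 16422
D4: 1800, 2280, 2760, 3240, 3720
D5: 480, 480, 480, 480
Fifth differences constant at 480.
3720 + 480 = 4200;  16422 + 4200 = 20622;  54174 + 20622 = 74796;  148382 + 74796 = 223178;  356391 + 223178 = 579569
4200 + 480 = 4680;  20622 + 4680 = 25302;  74796 + 25302 = 100098;  223178 + 100098 = 323276;  579569 + 323276 = 902845
4680 + 480 = 5160;  25302 + 5160 = 30462;  100098 + 30462 = 130560;  323276 + 130560 = 453836;  902845 + 453836 = 1356681

1356681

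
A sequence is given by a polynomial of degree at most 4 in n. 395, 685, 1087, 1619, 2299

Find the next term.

3145

First differences: 290, 402, 532, 680
Second differences: 112, 130, 148
Third differences: 18, 18
Constant third difference = 18, so extend:
148 + 18 = 166;  680 + 166 = 846;  2299 + 846 = 3145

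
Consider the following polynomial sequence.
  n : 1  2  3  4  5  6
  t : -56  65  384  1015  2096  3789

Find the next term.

6280

D1: 121, 319, 631, 1081, 1693
D2: 198, 312, 450, 612
D3: 114, 138, 162
D4: 24, 24
The fourth differences are constant (24).
162 + 24 = 186;  612 + 186 = 798;  1693 + 798 = 2491;  3789 + 2491 = 6280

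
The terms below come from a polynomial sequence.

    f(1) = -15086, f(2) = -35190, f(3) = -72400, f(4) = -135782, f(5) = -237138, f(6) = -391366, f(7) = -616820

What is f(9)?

-1374262

First differences: -20104  -37210  -63382  -101356  -154228  -225454
Second differences: -17106  -26172  -37974  -52872  -71226
Third differences: -9066  -11802  -14898  -18354
Fourth differences: -2736  -3096  -3456
Fifth differences: -360  -360
The fifth differences are constant (-360).
-3456 − 360 = -3816;  -18354 − 3816 = -22170;  -71226 − 22170 = -93396;  -225454 − 93396 = -318850;  -616820 − 318850 = -935670
-3816 − 360 = -4176;  -22170 − 4176 = -26346;  -93396 − 26346 = -119742;  -318850 − 119742 = -438592;  -935670 − 438592 = -1374262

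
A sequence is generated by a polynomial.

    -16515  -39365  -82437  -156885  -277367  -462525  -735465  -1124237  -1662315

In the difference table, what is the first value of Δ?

-22850

First differences: -22850, -43072, -74448, -120482, -185158, -272940, -388772, -538078
Second differences: -20222, -31376, -46034, -64676, -87782, -115832, -149306
Third differences: -11154, -14658, -18642, -23106, -28050, -33474
Fourth differences: -3504, -3984, -4464, -4944, -5424
Fifth differences: -480, -480, -480, -480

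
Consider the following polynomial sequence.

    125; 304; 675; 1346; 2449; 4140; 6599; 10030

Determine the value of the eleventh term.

28555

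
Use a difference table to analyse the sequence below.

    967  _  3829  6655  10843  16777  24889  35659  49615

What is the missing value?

2029

Using the last 7 terms:
Δ: 2826  4188  5934  8112  10770  13956
Δ²: 1362  1746  2178  2658  3186
Δ³: 384  432  480  528
Δ⁴: 48  48  48
Constant fourth difference = 48.
Extend backward: 384 − 48 = 336;  1362 − 336 = 1026;  2826 − 1026 = 1800;  3829 − 1800 = 2029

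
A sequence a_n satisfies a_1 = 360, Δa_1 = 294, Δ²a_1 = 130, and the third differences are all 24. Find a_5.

Build the table forward from the leading diagonal:
Third differences: 24, 24, 24, 24, 24
Second differences: 130, 154, 178, 202, 226
First differences: 294, 424, 578, 756, 958
a: 360, 654, 1078, 1656, 2412

2412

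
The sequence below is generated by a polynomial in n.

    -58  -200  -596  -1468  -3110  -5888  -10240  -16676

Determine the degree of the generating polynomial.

4

-142, -396, -872, -1642, -2778, -4352, -6436
-254, -476, -770, -1136, -1574, -2084
-222, -294, -366, -438, -510
-72, -72, -72, -72
The fourth differences are constant, so the polynomial has degree 4.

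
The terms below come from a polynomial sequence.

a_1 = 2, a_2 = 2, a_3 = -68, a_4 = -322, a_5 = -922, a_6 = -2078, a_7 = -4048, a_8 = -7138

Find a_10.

-18142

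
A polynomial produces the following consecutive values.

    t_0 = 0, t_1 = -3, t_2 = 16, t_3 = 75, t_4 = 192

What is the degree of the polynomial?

3

-3, 19, 59, 117
22, 40, 58
18, 18
The third differences are constant, so the polynomial has degree 3.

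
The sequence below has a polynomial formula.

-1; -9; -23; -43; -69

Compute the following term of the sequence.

Δ: -8  -14  -20  -26
Δ²: -6  -6  -6
The second differences are constant (-6).
-26 − 6 = -32;  -69 − 32 = -101

-101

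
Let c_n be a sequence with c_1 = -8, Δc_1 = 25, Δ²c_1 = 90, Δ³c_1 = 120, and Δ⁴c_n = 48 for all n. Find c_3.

132

Build the table forward from the leading diagonal:
D4: 48  48  48
D3: 120  168  216
D2: 90  210  378
D1: 25  115  325
c: -8  17  132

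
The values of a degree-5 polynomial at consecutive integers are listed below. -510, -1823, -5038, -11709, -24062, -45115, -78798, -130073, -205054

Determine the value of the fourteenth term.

-1245299

Δ: -1313, -3215, -6671, -12353, -21053, -33683, -51275, -74981
Δ²: -1902, -3456, -5682, -8700, -12630, -17592, -23706
Δ³: -1554, -2226, -3018, -3930, -4962, -6114
Δ⁴: -672, -792, -912, -1032, -1152
Δ⁵: -120, -120, -120, -120
Fifth differences constant at -120.
-1152 − 120 = -1272;  -6114 − 1272 = -7386;  -23706 − 7386 = -31092;  -74981 − 31092 = -106073;  -205054 − 106073 = -311127
-1272 − 120 = -1392;  -7386 − 1392 = -8778;  -31092 − 8778 = -39870;  -106073 − 39870 = -145943;  -311127 − 145943 = -457070
-1392 − 120 = -1512;  -8778 − 1512 = -10290;  -39870 − 10290 = -50160;  -145943 − 50160 = -196103;  -457070 − 196103 = -653173
-1512 − 120 = -1632;  -10290 − 1632 = -11922;  -50160 − 11922 = -62082;  -196103 − 62082 = -258185;  -653173 − 258185 = -911358
-1632 − 120 = -1752;  -11922 − 1752 = -13674;  -62082 − 13674 = -75756;  -258185 − 75756 = -333941;  -911358 − 333941 = -1245299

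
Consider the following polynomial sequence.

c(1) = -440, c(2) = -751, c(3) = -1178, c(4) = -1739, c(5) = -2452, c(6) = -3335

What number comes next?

Δ: -311, -427, -561, -713, -883
Δ²: -116, -134, -152, -170
Δ³: -18, -18, -18
Constant third difference = -18, so extend:
-170 − 18 = -188;  -883 − 188 = -1071;  -3335 − 1071 = -4406

-4406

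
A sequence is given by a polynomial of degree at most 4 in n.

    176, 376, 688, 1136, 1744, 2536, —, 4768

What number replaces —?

Using the first 6 terms:
First differences: 200, 312, 448, 608, 792
Second differences: 112, 136, 160, 184
Third differences: 24, 24, 24
Constant third difference = 24.
Extend forward: 184 + 24 = 208;  792 + 208 = 1000;  2536 + 1000 = 3536

3536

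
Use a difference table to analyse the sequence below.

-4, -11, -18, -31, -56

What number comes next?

-99

-7 , -7 , -13 , -25
0 , -6 , -12
-6 , -6
Third differences constant at -6.
-12 − 6 = -18;  -25 − 18 = -43;  -56 − 43 = -99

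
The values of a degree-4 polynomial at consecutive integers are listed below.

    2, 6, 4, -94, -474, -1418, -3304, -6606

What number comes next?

-11894

Δ: 4, -2, -98, -380, -944, -1886, -3302
Δ²: -6, -96, -282, -564, -942, -1416
Δ³: -90, -186, -282, -378, -474
Δ⁴: -96, -96, -96, -96
Constant fourth difference = -96, so extend:
-474 − 96 = -570;  -1416 − 570 = -1986;  -3302 − 1986 = -5288;  -6606 − 5288 = -11894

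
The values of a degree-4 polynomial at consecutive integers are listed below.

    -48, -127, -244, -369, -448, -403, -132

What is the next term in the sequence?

491

First differences: -79  -117  -125  -79  45  271
Second differences: -38  -8  46  124  226
Third differences: 30  54  78  102
Fourth differences: 24  24  24
The fourth differences are constant (24).
102 + 24 = 126;  226 + 126 = 352;  271 + 352 = 623;  -132 + 623 = 491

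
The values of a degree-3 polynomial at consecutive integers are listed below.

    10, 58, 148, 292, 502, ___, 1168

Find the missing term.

Using the first 5 terms:
D1: 48  90  144  210
D2: 42  54  66
D3: 12  12
Constant third difference = 12.
Extend forward: 66 + 12 = 78;  210 + 78 = 288;  502 + 288 = 790

790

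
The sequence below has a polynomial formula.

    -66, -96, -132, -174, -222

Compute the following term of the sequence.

-276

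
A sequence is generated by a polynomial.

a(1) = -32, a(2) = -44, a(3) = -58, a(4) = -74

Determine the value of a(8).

-158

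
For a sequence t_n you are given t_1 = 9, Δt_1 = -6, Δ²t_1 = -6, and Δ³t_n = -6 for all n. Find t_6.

Build the table forward from the leading diagonal:
Δ³: -6  -6  -6  -6  -6  -6
Δ²: -6  -12  -18  -24  -30  -36
Δ: -6  -12  -24  -42  -66  -96
t: 9  3  -9  -33  -75  -141

-141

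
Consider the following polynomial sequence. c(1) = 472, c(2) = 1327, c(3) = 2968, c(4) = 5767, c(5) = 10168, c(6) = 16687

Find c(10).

76783

First differences: 855, 1641, 2799, 4401, 6519
Second differences: 786, 1158, 1602, 2118
Third differences: 372, 444, 516
Fourth differences: 72, 72
Fourth differences constant at 72.
516 + 72 = 588;  2118 + 588 = 2706;  6519 + 2706 = 9225;  16687 + 9225 = 25912
588 + 72 = 660;  2706 + 660 = 3366;  9225 + 3366 = 12591;  25912 + 12591 = 38503
660 + 72 = 732;  3366 + 732 = 4098;  12591 + 4098 = 16689;  38503 + 16689 = 55192
732 + 72 = 804;  4098 + 804 = 4902;  16689 + 4902 = 21591;  55192 + 21591 = 76783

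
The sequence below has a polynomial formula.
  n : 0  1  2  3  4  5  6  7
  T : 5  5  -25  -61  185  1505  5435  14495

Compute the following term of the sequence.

32429

Δ: 0, -30, -36, 246, 1320, 3930, 9060
Δ²: -30, -6, 282, 1074, 2610, 5130
Δ³: 24, 288, 792, 1536, 2520
Δ⁴: 264, 504, 744, 984
Δ⁵: 240, 240, 240
Constant fifth difference = 240, so extend:
984 + 240 = 1224;  2520 + 1224 = 3744;  5130 + 3744 = 8874;  9060 + 8874 = 17934;  14495 + 17934 = 32429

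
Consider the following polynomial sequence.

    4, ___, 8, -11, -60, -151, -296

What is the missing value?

9

Using the last 5 terms:
Δ: -19, -49, -91, -145
Δ²: -30, -42, -54
Δ³: -12, -12
Constant third difference = -12.
Extend backward: -30 + 12 = -18;  -19 + 18 = -1;  8 + 1 = 9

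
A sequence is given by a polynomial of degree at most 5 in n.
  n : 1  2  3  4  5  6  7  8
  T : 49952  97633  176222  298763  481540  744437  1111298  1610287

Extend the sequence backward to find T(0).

Δ: 47681  78589  122541  182777  262897  366861  498989
Δ²: 30908  43952  60236  80120  103964  132128
Δ³: 13044  16284  19884  23844  28164
Δ⁴: 3240  3600  3960  4320
Δ⁵: 360  360  360
The fifth differences are constant at 360.
Work back: 3240 − 360 = 2880;  13044 − 2880 = 10164;  30908 − 10164 = 20744;  47681 − 20744 = 26937;  49952 − 26937 = 23015

23015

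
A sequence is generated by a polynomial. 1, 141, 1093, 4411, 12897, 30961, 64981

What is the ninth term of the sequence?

140  952  3318  8486  18064  34020
812  2366  5168  9578  15956
1554  2802  4410  6378
1248  1608  1968
360  360
Fifth differences constant at 360.
1968 + 360 = 2328;  6378 + 2328 = 8706;  15956 + 8706 = 24662;  34020 + 24662 = 58682;  64981 + 58682 = 123663
2328 + 360 = 2688;  8706 + 2688 = 11394;  24662 + 11394 = 36056;  58682 + 36056 = 94738;  123663 + 94738 = 218401

218401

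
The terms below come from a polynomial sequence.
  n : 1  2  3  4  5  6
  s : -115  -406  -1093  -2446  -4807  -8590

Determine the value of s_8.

-22438

Δ: -291, -687, -1353, -2361, -3783
Δ²: -396, -666, -1008, -1422
Δ³: -270, -342, -414
Δ⁴: -72, -72
Constant fourth difference = -72, so extend:
-414 − 72 = -486;  -1422 − 486 = -1908;  -3783 − 1908 = -5691;  -8590 − 5691 = -14281
-486 − 72 = -558;  -1908 − 558 = -2466;  -5691 − 2466 = -8157;  -14281 − 8157 = -22438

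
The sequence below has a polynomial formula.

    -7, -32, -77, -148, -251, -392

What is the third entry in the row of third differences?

-6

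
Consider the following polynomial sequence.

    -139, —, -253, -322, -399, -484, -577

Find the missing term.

-192

Using the last 5 terms:
D1: -69, -77, -85, -93
D2: -8, -8, -8
Constant second difference = -8.
Extend backward: -69 + 8 = -61;  -253 + 61 = -192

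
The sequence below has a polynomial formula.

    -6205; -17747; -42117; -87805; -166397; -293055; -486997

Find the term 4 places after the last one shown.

-2488805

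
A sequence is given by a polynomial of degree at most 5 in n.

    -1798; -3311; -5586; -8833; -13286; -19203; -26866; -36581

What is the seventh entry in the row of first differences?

-9715

First differences: -1513, -2275, -3247, -4453, -5917, -7663, -9715
Second differences: -762, -972, -1206, -1464, -1746, -2052
Third differences: -210, -234, -258, -282, -306
Fourth differences: -24, -24, -24, -24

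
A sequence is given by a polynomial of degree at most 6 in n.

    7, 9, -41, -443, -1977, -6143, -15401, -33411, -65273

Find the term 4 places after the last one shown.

-497081

First differences: 2  -50  -402  -1534  -4166  -9258  -18010  -31862
Second differences: -52  -352  -1132  -2632  -5092  -8752  -13852
Third differences: -300  -780  -1500  -2460  -3660  -5100
Fourth differences: -480  -720  -960  -1200  -1440
Fifth differences: -240  -240  -240  -240
The fifth differences are constant (-240).
-1440 − 240 = -1680;  -5100 − 1680 = -6780;  -13852 − 6780 = -20632;  -31862 − 20632 = -52494;  -65273 − 52494 = -117767
-1680 − 240 = -1920;  -6780 − 1920 = -8700;  -20632 − 8700 = -29332;  -52494 − 29332 = -81826;  -117767 − 81826 = -199593
-1920 − 240 = -2160;  -8700 − 2160 = -10860;  -29332 − 10860 = -40192;  -81826 − 40192 = -122018;  -199593 − 122018 = -321611
-2160 − 240 = -2400;  -10860 − 2400 = -13260;  -40192 − 13260 = -53452;  -122018 − 53452 = -175470;  -321611 − 175470 = -497081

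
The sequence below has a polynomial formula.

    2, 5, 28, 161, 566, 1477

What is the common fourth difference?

Δ: 3, 23, 133, 405, 911
Δ²: 20, 110, 272, 506
Δ³: 90, 162, 234
Δ⁴: 72, 72

72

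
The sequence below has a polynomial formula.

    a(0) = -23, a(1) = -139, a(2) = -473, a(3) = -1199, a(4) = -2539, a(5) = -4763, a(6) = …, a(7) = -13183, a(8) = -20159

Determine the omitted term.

-8189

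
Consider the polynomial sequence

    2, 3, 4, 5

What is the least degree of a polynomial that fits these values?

1

First differences: 1, 1, 1
The first differences are constant, so the polynomial has degree 1.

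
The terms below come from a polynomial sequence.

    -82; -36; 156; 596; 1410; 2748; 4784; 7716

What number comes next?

46  192  440  814  1338  2036  2932
146  248  374  524  698  896
102  126  150  174  198
24  24  24  24
Constant fourth difference = 24, so extend:
198 + 24 = 222;  896 + 222 = 1118;  2932 + 1118 = 4050;  7716 + 4050 = 11766

11766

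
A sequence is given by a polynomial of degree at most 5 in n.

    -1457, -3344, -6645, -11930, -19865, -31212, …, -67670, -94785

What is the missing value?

-46829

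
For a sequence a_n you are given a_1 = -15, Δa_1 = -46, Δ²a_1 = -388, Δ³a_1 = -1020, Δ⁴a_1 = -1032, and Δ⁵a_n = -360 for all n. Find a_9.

Build the table forward from the leading diagonal:
D5: -360  -360  -360  -360  -360  -360  -360  -360  -360
D4: -1032  -1392  -1752  -2112  -2472  -2832  -3192  -3552  -3912
D3: -1020  -2052  -3444  -5196  -7308  -9780  -12612  -15804  -19356
D2: -388  -1408  -3460  -6904  -12100  -19408  -29188  -41800  -57604
D1: -46  -434  -1842  -5302  -12206  -24306  -43714  -72902  -114702
a: -15  -61  -495  -2337  -7639  -19845  -44151  -87865  -160767

-160767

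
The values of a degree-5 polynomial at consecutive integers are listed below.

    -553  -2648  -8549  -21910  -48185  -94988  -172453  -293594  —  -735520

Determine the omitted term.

-474665

Using the first 8 terms:
D1: -2095, -5901, -13361, -26275, -46803, -77465, -121141
D2: -3806, -7460, -12914, -20528, -30662, -43676
D3: -3654, -5454, -7614, -10134, -13014
D4: -1800, -2160, -2520, -2880
D5: -360, -360, -360
Constant fifth difference = -360.
Extend forward: -2880 − 360 = -3240;  -13014 − 3240 = -16254;  -43676 − 16254 = -59930;  -121141 − 59930 = -181071;  -293594 − 181071 = -474665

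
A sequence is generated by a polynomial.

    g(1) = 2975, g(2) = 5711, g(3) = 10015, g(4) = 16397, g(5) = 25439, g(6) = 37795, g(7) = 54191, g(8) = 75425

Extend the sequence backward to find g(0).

1369

D1: 2736  4304  6382  9042  12356  16396  21234
D2: 1568  2078  2660  3314  4040  4838
D3: 510  582  654  726  798
D4: 72  72  72  72
The fourth differences are constant at 72.
Work back: 510 − 72 = 438;  1568 − 438 = 1130;  2736 − 1130 = 1606;  2975 − 1606 = 1369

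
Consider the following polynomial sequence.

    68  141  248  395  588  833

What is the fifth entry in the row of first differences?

D1: 73, 107, 147, 193, 245
D2: 34, 40, 46, 52
D3: 6, 6, 6

245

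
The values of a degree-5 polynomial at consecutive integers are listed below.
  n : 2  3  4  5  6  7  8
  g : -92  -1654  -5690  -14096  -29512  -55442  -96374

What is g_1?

First differences: -1562  -4036  -8406  -15416  -25930  -40932
Second differences: -2474  -4370  -7010  -10514  -15002
Third differences: -1896  -2640  -3504  -4488
Fourth differences: -744  -864  -984
Fifth differences: -120  -120
The fifth differences are constant at -120.
Work back: -744 + 120 = -624;  -1896 + 624 = -1272;  -2474 + 1272 = -1202;  -1562 + 1202 = -360;  -92 + 360 = 268

268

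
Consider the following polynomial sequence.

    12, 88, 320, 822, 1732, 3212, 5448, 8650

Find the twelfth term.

36158

76  232  502  910  1480  2236  3202
156  270  408  570  756  966
114  138  162  186  210
24  24  24  24
The fourth differences are constant (24).
210 + 24 = 234;  966 + 234 = 1200;  3202 + 1200 = 4402;  8650 + 4402 = 13052
234 + 24 = 258;  1200 + 258 = 1458;  4402 + 1458 = 5860;  13052 + 5860 = 18912
258 + 24 = 282;  1458 + 282 = 1740;  5860 + 1740 = 7600;  18912 + 7600 = 26512
282 + 24 = 306;  1740 + 306 = 2046;  7600 + 2046 = 9646;  26512 + 9646 = 36158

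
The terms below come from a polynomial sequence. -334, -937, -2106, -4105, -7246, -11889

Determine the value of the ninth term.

-39150

-603, -1169, -1999, -3141, -4643
-566, -830, -1142, -1502
-264, -312, -360
-48, -48
The fourth differences are constant (-48).
-360 − 48 = -408;  -1502 − 408 = -1910;  -4643 − 1910 = -6553;  -11889 − 6553 = -18442
-408 − 48 = -456;  -1910 − 456 = -2366;  -6553 − 2366 = -8919;  -18442 − 8919 = -27361
-456 − 48 = -504;  -2366 − 504 = -2870;  -8919 − 2870 = -11789;  -27361 − 11789 = -39150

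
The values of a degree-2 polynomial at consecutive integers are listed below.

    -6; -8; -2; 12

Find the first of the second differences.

8

First differences: -2, 6, 14
Second differences: 8, 8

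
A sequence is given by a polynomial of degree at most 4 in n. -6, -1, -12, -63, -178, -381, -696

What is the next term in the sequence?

-1147

D1: 5, -11, -51, -115, -203, -315
D2: -16, -40, -64, -88, -112
D3: -24, -24, -24, -24
Third differences constant at -24.
-112 − 24 = -136;  -315 − 136 = -451;  -696 − 451 = -1147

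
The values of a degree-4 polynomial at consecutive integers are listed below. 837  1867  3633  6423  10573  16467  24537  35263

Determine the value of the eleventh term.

88897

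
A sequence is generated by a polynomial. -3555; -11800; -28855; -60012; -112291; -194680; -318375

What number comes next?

-497020

First differences: -8245, -17055, -31157, -52279, -82389, -123695
Second differences: -8810, -14102, -21122, -30110, -41306
Third differences: -5292, -7020, -8988, -11196
Fourth differences: -1728, -1968, -2208
Fifth differences: -240, -240
Constant fifth difference = -240, so extend:
-2208 − 240 = -2448;  -11196 − 2448 = -13644;  -41306 − 13644 = -54950;  -123695 − 54950 = -178645;  -318375 − 178645 = -497020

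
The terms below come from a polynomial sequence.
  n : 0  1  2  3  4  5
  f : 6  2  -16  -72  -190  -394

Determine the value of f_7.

First differences: -4, -18, -56, -118, -204
Second differences: -14, -38, -62, -86
Third differences: -24, -24, -24
The third differences are constant (-24).
-86 − 24 = -110;  -204 − 110 = -314;  -394 − 314 = -708
-110 − 24 = -134;  -314 − 134 = -448;  -708 − 448 = -1156

-1156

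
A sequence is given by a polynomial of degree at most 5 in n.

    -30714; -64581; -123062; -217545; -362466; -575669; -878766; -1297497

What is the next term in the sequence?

-33867  -58481  -94483  -144921  -213203  -303097  -418731
-24614  -36002  -50438  -68282  -89894  -115634
-11388  -14436  -17844  -21612  -25740
-3048  -3408  -3768  -4128
-360  -360  -360
The fifth differences are constant (-360).
-4128 − 360 = -4488;  -25740 − 4488 = -30228;  -115634 − 30228 = -145862;  -418731 − 145862 = -564593;  -1297497 − 564593 = -1862090

-1862090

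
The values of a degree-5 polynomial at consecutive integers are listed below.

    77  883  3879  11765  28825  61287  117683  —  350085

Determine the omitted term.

Using the first 7 terms:
D1: 806  2996  7886  17060  32462  56396
D2: 2190  4890  9174  15402  23934
D3: 2700  4284  6228  8532
D4: 1584  1944  2304
D5: 360  360
Constant fifth difference = 360.
Extend forward: 2304 + 360 = 2664;  8532 + 2664 = 11196;  23934 + 11196 = 35130;  56396 + 35130 = 91526;  117683 + 91526 = 209209

209209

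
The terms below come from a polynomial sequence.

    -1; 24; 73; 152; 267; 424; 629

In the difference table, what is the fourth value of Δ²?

42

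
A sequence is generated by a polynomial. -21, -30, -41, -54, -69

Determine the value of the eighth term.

-126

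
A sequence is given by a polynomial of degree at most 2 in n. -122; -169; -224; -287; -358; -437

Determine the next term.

First differences: -47  -55  -63  -71  -79
Second differences: -8  -8  -8  -8
The second differences are constant (-8).
-79 − 8 = -87;  -437 − 87 = -524

-524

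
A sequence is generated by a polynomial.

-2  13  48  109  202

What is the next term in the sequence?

333

D1: 15, 35, 61, 93
D2: 20, 26, 32
D3: 6, 6
The third differences are constant (6).
32 + 6 = 38;  93 + 38 = 131;  202 + 131 = 333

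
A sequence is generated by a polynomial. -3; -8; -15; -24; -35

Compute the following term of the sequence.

D1: -5  -7  -9  -11
D2: -2  -2  -2
Second differences constant at -2.
-11 − 2 = -13;  -35 − 13 = -48

-48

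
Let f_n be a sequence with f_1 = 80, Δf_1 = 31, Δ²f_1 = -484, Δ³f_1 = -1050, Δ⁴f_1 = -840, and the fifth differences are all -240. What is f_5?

-7740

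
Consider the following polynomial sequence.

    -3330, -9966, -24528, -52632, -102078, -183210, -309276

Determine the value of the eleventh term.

-1649640

D1: -6636, -14562, -28104, -49446, -81132, -126066
D2: -7926, -13542, -21342, -31686, -44934
D3: -5616, -7800, -10344, -13248
D4: -2184, -2544, -2904
D5: -360, -360
The fifth differences are constant (-360).
-2904 − 360 = -3264;  -13248 − 3264 = -16512;  -44934 − 16512 = -61446;  -126066 − 61446 = -187512;  -309276 − 187512 = -496788
-3264 − 360 = -3624;  -16512 − 3624 = -20136;  -61446 − 20136 = -81582;  -187512 − 81582 = -269094;  -496788 − 269094 = -765882
-3624 − 360 = -3984;  -20136 − 3984 = -24120;  -81582 − 24120 = -105702;  -269094 − 105702 = -374796;  -765882 − 374796 = -1140678
-3984 − 360 = -4344;  -24120 − 4344 = -28464;  -105702 − 28464 = -134166;  -374796 − 134166 = -508962;  -1140678 − 508962 = -1649640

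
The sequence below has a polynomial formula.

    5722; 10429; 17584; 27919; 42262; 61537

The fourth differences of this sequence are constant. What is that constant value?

Δ: 4707, 7155, 10335, 14343, 19275
Δ²: 2448, 3180, 4008, 4932
Δ³: 732, 828, 924
Δ⁴: 96, 96

96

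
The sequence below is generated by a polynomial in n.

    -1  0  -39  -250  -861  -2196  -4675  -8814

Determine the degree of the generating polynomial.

First differences: 1, -39, -211, -611, -1335, -2479, -4139
Second differences: -40, -172, -400, -724, -1144, -1660
Third differences: -132, -228, -324, -420, -516
Fourth differences: -96, -96, -96, -96
The fourth differences are constant, so the polynomial has degree 4.

4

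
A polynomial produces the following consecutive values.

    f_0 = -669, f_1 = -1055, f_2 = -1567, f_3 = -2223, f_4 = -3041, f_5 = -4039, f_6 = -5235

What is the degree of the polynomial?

3

D1: -386, -512, -656, -818, -998, -1196
D2: -126, -144, -162, -180, -198
D3: -18, -18, -18, -18
The third differences are constant, so the polynomial has degree 3.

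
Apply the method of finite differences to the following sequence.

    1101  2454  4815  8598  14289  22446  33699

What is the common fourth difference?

72

Δ: 1353, 2361, 3783, 5691, 8157, 11253
Δ²: 1008, 1422, 1908, 2466, 3096
Δ³: 414, 486, 558, 630
Δ⁴: 72, 72, 72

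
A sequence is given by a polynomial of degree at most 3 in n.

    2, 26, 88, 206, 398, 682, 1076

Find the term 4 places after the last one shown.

4112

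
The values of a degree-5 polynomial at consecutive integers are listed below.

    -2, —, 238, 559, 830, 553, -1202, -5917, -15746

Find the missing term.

53

Using the last 7 terms:
D1: 321  271  -277  -1755  -4715  -9829
D2: -50  -548  -1478  -2960  -5114
D3: -498  -930  -1482  -2154
D4: -432  -552  -672
D5: -120  -120
Constant fifth difference = -120.
Extend backward: -432 + 120 = -312;  -498 + 312 = -186;  -50 + 186 = 136;  321 − 136 = 185;  238 − 185 = 53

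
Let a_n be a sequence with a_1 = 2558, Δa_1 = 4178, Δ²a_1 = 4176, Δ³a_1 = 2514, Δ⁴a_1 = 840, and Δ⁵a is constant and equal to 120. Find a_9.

Build the table forward from the leading diagonal:
Fifth differences: 120  120  120  120  120  120  120  120  120
Fourth differences: 840  960  1080  1200  1320  1440  1560  1680  1800
Third differences: 2514  3354  4314  5394  6594  7914  9354  10914  12594
Second differences: 4176  6690  10044  14358  19752  26346  34260  43614  54528
First differences: 4178  8354  15044  25088  39446  59198  85544  119804  163418
a: 2558  6736  15090  30134  55222  94668  153866  239410  359214

359214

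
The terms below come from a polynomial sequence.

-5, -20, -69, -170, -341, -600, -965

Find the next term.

D1: -15, -49, -101, -171, -259, -365
D2: -34, -52, -70, -88, -106
D3: -18, -18, -18, -18
Constant third difference = -18, so extend:
-106 − 18 = -124;  -365 − 124 = -489;  -965 − 489 = -1454

-1454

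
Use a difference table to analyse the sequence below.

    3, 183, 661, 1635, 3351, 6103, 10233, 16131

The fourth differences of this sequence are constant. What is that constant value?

First differences: 180, 478, 974, 1716, 2752, 4130, 5898
Second differences: 298, 496, 742, 1036, 1378, 1768
Third differences: 198, 246, 294, 342, 390
Fourth differences: 48, 48, 48, 48

48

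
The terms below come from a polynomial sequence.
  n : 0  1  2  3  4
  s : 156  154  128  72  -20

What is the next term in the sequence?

-154

-2  -26  -56  -92
-24  -30  -36
-6  -6
Third differences constant at -6.
-36 − 6 = -42;  -92 − 42 = -134;  -20 − 134 = -154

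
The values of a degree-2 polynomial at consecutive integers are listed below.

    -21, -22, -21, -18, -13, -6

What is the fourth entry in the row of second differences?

Δ: -1, 1, 3, 5, 7
Δ²: 2, 2, 2, 2

2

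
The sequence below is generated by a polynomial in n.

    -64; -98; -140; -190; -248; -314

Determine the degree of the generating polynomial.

2

Δ: -34, -42, -50, -58, -66
Δ²: -8, -8, -8, -8
The second differences are constant, so the polynomial has degree 2.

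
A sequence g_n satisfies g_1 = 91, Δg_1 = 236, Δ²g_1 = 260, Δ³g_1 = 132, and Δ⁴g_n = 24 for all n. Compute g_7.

8407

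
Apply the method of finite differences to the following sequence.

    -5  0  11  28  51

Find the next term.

First differences: 5  11  17  23
Second differences: 6  6  6
Second differences constant at 6.
23 + 6 = 29;  51 + 29 = 80

80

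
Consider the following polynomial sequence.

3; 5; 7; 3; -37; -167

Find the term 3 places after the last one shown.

-1997

First differences: 2  2  -4  -40  -130
Second differences: 0  -6  -36  -90
Third differences: -6  -30  -54
Fourth differences: -24  -24
Fourth differences constant at -24.
-54 − 24 = -78;  -90 − 78 = -168;  -130 − 168 = -298;  -167 − 298 = -465
-78 − 24 = -102;  -168 − 102 = -270;  -298 − 270 = -568;  -465 − 568 = -1033
-102 − 24 = -126;  -270 − 126 = -396;  -568 − 396 = -964;  -1033 − 964 = -1997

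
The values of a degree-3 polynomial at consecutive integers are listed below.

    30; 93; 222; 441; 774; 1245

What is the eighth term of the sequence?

2697

63  129  219  333  471
66  90  114  138
24  24  24
Constant third difference = 24, so extend:
138 + 24 = 162;  471 + 162 = 633;  1245 + 633 = 1878
162 + 24 = 186;  633 + 186 = 819;  1878 + 819 = 2697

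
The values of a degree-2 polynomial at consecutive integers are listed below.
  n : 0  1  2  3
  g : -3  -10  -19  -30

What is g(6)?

-75

D1: -7, -9, -11
D2: -2, -2
Second differences constant at -2.
-11 − 2 = -13;  -30 − 13 = -43
-13 − 2 = -15;  -43 − 15 = -58
-15 − 2 = -17;  -58 − 17 = -75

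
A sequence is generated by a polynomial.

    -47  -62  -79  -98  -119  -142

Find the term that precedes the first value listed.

-34

-15, -17, -19, -21, -23
-2, -2, -2, -2
The second differences are constant at -2.
Work back: -15 + 2 = -13;  -47 + 13 = -34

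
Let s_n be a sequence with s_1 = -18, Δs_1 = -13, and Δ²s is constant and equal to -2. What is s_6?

-103

Build the table forward from the leading diagonal:
Second differences: -2, -2, -2, -2, -2, -2
First differences: -13, -15, -17, -19, -21, -23
s: -18, -31, -46, -63, -82, -103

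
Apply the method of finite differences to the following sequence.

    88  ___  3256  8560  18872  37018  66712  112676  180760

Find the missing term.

902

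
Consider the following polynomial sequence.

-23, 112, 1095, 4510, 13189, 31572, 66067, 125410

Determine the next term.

221025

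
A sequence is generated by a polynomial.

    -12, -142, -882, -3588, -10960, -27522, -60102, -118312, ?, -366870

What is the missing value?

-215028

Using the first 8 terms:
D1: -130  -740  -2706  -7372  -16562  -32580  -58210
D2: -610  -1966  -4666  -9190  -16018  -25630
D3: -1356  -2700  -4524  -6828  -9612
D4: -1344  -1824  -2304  -2784
D5: -480  -480  -480
Constant fifth difference = -480.
Extend forward: -2784 − 480 = -3264;  -9612 − 3264 = -12876;  -25630 − 12876 = -38506;  -58210 − 38506 = -96716;  -118312 − 96716 = -215028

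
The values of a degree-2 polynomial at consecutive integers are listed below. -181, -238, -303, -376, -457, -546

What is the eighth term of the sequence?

-748

Δ: -57, -65, -73, -81, -89
Δ²: -8, -8, -8, -8
Constant second difference = -8, so extend:
-89 − 8 = -97;  -546 − 97 = -643
-97 − 8 = -105;  -643 − 105 = -748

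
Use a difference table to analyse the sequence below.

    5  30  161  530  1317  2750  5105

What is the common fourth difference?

First differences: 25, 131, 369, 787, 1433, 2355
Second differences: 106, 238, 418, 646, 922
Third differences: 132, 180, 228, 276
Fourth differences: 48, 48, 48

48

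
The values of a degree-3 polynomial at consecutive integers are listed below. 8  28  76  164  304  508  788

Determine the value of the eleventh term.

2908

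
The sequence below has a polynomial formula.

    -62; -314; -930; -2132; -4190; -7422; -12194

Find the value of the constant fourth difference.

Δ: -252, -616, -1202, -2058, -3232, -4772
Δ²: -364, -586, -856, -1174, -1540
Δ³: -222, -270, -318, -366
Δ⁴: -48, -48, -48

-48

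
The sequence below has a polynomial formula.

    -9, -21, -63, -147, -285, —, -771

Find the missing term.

Using the first 5 terms:
First differences: -12  -42  -84  -138
Second differences: -30  -42  -54
Third differences: -12  -12
Constant third difference = -12.
Extend forward: -54 − 12 = -66;  -138 − 66 = -204;  -285 − 204 = -489

-489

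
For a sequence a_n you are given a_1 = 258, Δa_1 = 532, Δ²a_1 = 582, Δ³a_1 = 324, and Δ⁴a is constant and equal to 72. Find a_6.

12338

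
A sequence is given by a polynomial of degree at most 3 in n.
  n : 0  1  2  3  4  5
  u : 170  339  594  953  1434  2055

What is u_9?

6299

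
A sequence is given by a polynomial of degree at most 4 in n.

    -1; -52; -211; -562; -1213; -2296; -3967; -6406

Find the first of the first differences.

Δ: -51, -159, -351, -651, -1083, -1671, -2439
Δ²: -108, -192, -300, -432, -588, -768
Δ³: -84, -108, -132, -156, -180
Δ⁴: -24, -24, -24, -24

-51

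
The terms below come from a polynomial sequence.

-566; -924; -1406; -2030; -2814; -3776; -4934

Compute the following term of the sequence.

D1: -358 , -482 , -624 , -784 , -962 , -1158
D2: -124 , -142 , -160 , -178 , -196
D3: -18 , -18 , -18 , -18
Third differences constant at -18.
-196 − 18 = -214;  -1158 − 214 = -1372;  -4934 − 1372 = -6306

-6306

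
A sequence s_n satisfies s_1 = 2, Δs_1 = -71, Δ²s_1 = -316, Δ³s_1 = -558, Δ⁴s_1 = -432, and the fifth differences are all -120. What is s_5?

-4842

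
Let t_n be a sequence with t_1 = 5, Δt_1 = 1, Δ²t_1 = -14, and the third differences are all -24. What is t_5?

Build the table forward from the leading diagonal:
Δ³: -24  -24  -24  -24  -24
Δ²: -14  -38  -62  -86  -110
Δ: 1  -13  -51  -113  -199
t: 5  6  -7  -58  -171

-171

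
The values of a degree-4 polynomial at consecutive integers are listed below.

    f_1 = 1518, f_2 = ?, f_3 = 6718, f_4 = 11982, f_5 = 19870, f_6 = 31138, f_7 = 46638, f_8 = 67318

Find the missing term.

Using the last 6 terms:
5264  7888  11268  15500  20680
2624  3380  4232  5180
756  852  948
96  96
Constant fourth difference = 96.
Extend backward: 756 − 96 = 660;  2624 − 660 = 1964;  5264 − 1964 = 3300;  6718 − 3300 = 3418

3418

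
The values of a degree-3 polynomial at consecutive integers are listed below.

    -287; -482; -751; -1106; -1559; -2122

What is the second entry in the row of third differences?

-12

First differences: -195, -269, -355, -453, -563
Second differences: -74, -86, -98, -110
Third differences: -12, -12, -12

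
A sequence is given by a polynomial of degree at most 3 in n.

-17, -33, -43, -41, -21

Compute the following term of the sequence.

23

D1: -16, -10, 2, 20
D2: 6, 12, 18
D3: 6, 6
The third differences are constant (6).
18 + 6 = 24;  20 + 24 = 44;  -21 + 44 = 23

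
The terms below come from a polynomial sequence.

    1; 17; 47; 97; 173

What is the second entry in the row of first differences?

First differences: 16, 30, 50, 76
Second differences: 14, 20, 26
Third differences: 6, 6

30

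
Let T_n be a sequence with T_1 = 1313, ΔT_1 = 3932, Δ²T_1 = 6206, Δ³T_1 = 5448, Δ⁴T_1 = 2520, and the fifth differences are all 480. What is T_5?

78589

Build the table forward from the leading diagonal:
Fifth differences: 480  480  480  480  480
Fourth differences: 2520  3000  3480  3960  4440
Third differences: 5448  7968  10968  14448  18408
Second differences: 6206  11654  19622  30590  45038
First differences: 3932  10138  21792  41414  72004
T: 1313  5245  15383  37175  78589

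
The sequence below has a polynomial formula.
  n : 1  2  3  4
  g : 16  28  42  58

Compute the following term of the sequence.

76

D1: 12, 14, 16
D2: 2, 2
The second differences are constant (2).
16 + 2 = 18;  58 + 18 = 76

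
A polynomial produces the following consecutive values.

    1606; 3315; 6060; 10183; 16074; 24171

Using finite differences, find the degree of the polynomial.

4

D1: 1709, 2745, 4123, 5891, 8097
D2: 1036, 1378, 1768, 2206
D3: 342, 390, 438
D4: 48, 48
The fourth differences are constant, so the polynomial has degree 4.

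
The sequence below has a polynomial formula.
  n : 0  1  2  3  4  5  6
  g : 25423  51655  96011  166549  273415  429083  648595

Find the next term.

949801

First differences: 26232, 44356, 70538, 106866, 155668, 219512
Second differences: 18124, 26182, 36328, 48802, 63844
Third differences: 8058, 10146, 12474, 15042
Fourth differences: 2088, 2328, 2568
Fifth differences: 240, 240
The fifth differences are constant (240).
2568 + 240 = 2808;  15042 + 2808 = 17850;  63844 + 17850 = 81694;  219512 + 81694 = 301206;  648595 + 301206 = 949801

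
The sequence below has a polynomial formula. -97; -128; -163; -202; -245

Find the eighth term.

-398

Δ: -31  -35  -39  -43
Δ²: -4  -4  -4
The second differences are constant (-4).
-43 − 4 = -47;  -245 − 47 = -292
-47 − 4 = -51;  -292 − 51 = -343
-51 − 4 = -55;  -343 − 55 = -398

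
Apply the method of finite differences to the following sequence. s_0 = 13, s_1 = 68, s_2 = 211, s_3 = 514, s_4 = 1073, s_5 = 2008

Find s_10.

Δ: 55, 143, 303, 559, 935
Δ²: 88, 160, 256, 376
Δ³: 72, 96, 120
Δ⁴: 24, 24
The fourth differences are constant (24).
120 + 24 = 144;  376 + 144 = 520;  935 + 520 = 1455;  2008 + 1455 = 3463
144 + 24 = 168;  520 + 168 = 688;  1455 + 688 = 2143;  3463 + 2143 = 5606
168 + 24 = 192;  688 + 192 = 880;  2143 + 880 = 3023;  5606 + 3023 = 8629
192 + 24 = 216;  880 + 216 = 1096;  3023 + 1096 = 4119;  8629 + 4119 = 12748
216 + 24 = 240;  1096 + 240 = 1336;  4119 + 1336 = 5455;  12748 + 5455 = 18203

18203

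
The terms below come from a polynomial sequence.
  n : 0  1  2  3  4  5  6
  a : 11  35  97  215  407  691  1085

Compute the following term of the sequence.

1607

First differences: 24, 62, 118, 192, 284, 394
Second differences: 38, 56, 74, 92, 110
Third differences: 18, 18, 18, 18
The third differences are constant (18).
110 + 18 = 128;  394 + 128 = 522;  1085 + 522 = 1607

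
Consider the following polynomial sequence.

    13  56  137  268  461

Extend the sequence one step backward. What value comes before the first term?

-4

First differences: 43  81  131  193
Second differences: 38  50  62
Third differences: 12  12
The third differences are constant at 12.
Work back: 38 − 12 = 26;  43 − 26 = 17;  13 − 17 = -4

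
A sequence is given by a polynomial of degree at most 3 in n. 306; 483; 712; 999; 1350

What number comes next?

First differences: 177, 229, 287, 351
Second differences: 52, 58, 64
Third differences: 6, 6
The third differences are constant (6).
64 + 6 = 70;  351 + 70 = 421;  1350 + 421 = 1771

1771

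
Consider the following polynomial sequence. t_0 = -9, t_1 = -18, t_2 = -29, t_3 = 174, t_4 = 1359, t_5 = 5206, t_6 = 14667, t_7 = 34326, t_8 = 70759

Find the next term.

132894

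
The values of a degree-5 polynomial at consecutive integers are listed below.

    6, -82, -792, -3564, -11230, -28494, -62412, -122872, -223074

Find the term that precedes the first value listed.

Δ: -88, -710, -2772, -7666, -17264, -33918, -60460, -100202
Δ²: -622, -2062, -4894, -9598, -16654, -26542, -39742
Δ³: -1440, -2832, -4704, -7056, -9888, -13200
Δ⁴: -1392, -1872, -2352, -2832, -3312
Δ⁵: -480, -480, -480, -480
The fifth differences are constant at -480.
Work back: -1392 + 480 = -912;  -1440 + 912 = -528;  -622 + 528 = -94;  -88 + 94 = 6;  6 − 6 = 0

0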